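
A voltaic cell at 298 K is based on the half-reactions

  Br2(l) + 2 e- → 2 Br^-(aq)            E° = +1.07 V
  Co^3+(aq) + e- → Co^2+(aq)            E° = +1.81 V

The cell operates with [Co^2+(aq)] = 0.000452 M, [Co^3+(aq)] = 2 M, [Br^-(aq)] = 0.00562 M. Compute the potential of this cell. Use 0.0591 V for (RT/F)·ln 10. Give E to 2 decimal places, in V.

The Co³⁺/Co²⁺ couple has the more positive E°, so it is the cathode; Br₂/Br⁻ is the anode.
E°cell = +1.81 − (+1.07) = +0.74 V, with n = 2 electrons transferred.
For the overall reaction 2 Co^3+(aq) + 2 Br^-(aq) → 2 Co^2+(aq) + Br2(l), Q = [Co^2+(aq)]^2 / ([Co^3+(aq)]^2·[Br^-(aq)]^2) = 0.00162, giving log Q = −2.791.
By the Nernst equation, E = +0.74 − (0.0591/2)·(−2.791) = +0.82 V.

+0.82 V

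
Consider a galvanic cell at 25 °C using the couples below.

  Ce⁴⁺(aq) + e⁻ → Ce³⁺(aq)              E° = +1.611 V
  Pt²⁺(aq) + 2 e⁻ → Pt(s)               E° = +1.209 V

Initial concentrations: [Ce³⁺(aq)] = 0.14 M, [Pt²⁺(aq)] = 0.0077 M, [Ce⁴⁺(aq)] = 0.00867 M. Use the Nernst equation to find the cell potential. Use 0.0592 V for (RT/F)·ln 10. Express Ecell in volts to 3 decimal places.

The Ce⁴⁺/Ce³⁺ couple has the more positive E°, so it is the cathode; Pt²⁺/Pt is the anode.
E°cell = E°cat − E°an = +1.611 − (+1.209) = +0.402 V; n = 2.
For the overall reaction 2 Ce⁴⁺(aq) + Pt(s) → 2 Ce³⁺(aq) + Pt²⁺(aq), Q = ([Ce³⁺(aq)]^2·[Pt²⁺(aq)]) / [Ce⁴⁺(aq)]^2 = 2.01, giving log Q = 0.303.
By the Nernst equation, E = +0.402 − (0.0592/2)·(0.303) = +0.393 V.

+0.393 V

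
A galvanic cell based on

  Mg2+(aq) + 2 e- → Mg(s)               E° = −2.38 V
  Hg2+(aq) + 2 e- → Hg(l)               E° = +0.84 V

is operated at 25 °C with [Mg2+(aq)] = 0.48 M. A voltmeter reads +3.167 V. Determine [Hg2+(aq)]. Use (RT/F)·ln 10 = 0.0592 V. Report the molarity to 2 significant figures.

0.0078 M

Hg²⁺/Hg is the cathode (higher E°); E°cell = +0.84 − (−2.38) = +3.22 V with n = 2.
Rearranging E = E° − (0.0592/n)·log Q gives log Q = 2(+3.22 − (+3.167))/0.0592 = 1.791.
Balancing electrons gives Hg2+(aq) + Mg(s) → Hg(l) + Mg2+(aq); thus Q = [Mg2+(aq)] / [Hg2+(aq)].
Isolating [Hg2+(aq)] in Q = 10^{1.791} yields log [Hg2+(aq)] = −2.110, i.e. 0.0078 M.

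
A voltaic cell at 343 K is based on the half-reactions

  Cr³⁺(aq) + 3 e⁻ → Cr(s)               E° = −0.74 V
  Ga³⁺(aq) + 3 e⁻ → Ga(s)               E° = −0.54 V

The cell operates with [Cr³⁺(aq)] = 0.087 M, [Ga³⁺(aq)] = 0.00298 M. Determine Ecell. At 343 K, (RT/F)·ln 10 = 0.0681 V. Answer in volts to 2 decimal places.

+0.17 V

Since E°(Ga³⁺/Ga) > E°(Cr³⁺/Cr), Ga³⁺/Ga serves as the cathode.
E°cell = E°cat − E°an = −0.54 − (−0.74) = +0.20 V; n = 3.
For the overall reaction Ga³⁺(aq) + Cr(s) → Ga(s) + Cr³⁺(aq), Q = [Cr³⁺(aq)] / [Ga³⁺(aq)] = 29.2, giving log Q = 1.465.
E = E° − (0.0681/n)·log Q = +0.20 − (0.0681/3)(1.465) = +0.17 V.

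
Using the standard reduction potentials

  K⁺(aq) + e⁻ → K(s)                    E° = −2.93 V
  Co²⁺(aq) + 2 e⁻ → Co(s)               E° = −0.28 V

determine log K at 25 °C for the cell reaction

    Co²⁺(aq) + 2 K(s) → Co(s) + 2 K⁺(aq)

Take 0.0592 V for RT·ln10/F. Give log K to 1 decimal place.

The Co²⁺/Co couple is reduced (cathode); E°cell = −0.28 − (−2.93) = +2.65 V with n = 2.
At equilibrium E = 0, so log K = nE°cell / 0.0592 = (2)(+2.65) / 0.0592 = 89.5.

log K = 89.5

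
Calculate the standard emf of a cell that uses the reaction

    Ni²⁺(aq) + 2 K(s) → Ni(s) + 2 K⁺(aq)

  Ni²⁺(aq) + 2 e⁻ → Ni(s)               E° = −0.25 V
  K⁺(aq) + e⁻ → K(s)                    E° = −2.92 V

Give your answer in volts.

In the reaction as written, Ni²⁺(aq) is reduced (cathode) and K⁺(aq) is produced by oxidation at the anode.
E°cell = E°(cathode) − E°(anode) = −0.25 − (−2.92) = +2.67 V.

+2.67 V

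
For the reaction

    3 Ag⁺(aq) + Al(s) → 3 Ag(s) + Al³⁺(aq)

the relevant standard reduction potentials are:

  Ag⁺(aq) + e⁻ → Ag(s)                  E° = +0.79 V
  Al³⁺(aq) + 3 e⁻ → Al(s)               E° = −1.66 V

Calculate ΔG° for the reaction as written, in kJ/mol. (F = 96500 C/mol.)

In the reaction as written Ag⁺(aq) is reduced, so the Ag⁺/Ag couple is the cathode and Al³⁺/Al is the anode.
E°cell = +0.79 − (−1.66) = +2.45 V; balancing electrons gives n = 3.
ΔG° = −nFE°cell = −(3)(96500)(+2.45) J/mol = −709 kJ/mol.

−709 kJ/mol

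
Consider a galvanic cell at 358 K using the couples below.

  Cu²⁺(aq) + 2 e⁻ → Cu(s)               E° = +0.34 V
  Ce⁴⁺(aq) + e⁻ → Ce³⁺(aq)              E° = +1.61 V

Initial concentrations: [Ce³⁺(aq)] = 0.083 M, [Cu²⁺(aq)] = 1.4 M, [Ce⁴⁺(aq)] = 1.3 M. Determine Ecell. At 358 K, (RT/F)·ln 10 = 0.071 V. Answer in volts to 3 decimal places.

+1.350 V

Ce⁴⁺/Ce³⁺ is reduced (cathode, E° = +1.61 V) and Cu²⁺/Cu is oxidized (anode).
E°cell = +1.61 − (+0.34) = +1.27 V, with n = 2 electrons transferred.
Balancing gives 2 Ce⁴⁺(aq) + Cu(s) → 2 Ce³⁺(aq) + Cu²⁺(aq); hence Q = ([Ce³⁺(aq)]^2·[Cu²⁺(aq)]) / [Ce⁴⁺(aq)]^2 = 0.00571 (log Q = −2.244).
E = E° − (0.071/n)·log Q = +1.27 − (0.071/2)(−2.244) = +1.350 V.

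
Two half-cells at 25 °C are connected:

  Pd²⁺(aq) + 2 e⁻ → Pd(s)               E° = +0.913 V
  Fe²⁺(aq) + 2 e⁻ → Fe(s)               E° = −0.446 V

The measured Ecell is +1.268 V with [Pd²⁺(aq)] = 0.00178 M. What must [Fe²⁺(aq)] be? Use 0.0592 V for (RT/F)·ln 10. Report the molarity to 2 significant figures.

2.1 M

Pd²⁺/Pd is the cathode (higher E°); E°cell = +0.913 − (−0.446) = +1.359 V with n = 2.
Since E = E° − (0.0592/n)·log Q, log Q = n(E° − E)/0.0592 = 3.074.
Balancing electrons gives Pd²⁺(aq) + Fe(s) → Pd(s) + Fe²⁺(aq); thus Q = [Fe²⁺(aq)] / [Pd²⁺(aq)].
Isolating [Fe²⁺(aq)] in Q = 10^{3.074} yields log [Fe²⁺(aq)] = 0.324, i.e. 2.1 M.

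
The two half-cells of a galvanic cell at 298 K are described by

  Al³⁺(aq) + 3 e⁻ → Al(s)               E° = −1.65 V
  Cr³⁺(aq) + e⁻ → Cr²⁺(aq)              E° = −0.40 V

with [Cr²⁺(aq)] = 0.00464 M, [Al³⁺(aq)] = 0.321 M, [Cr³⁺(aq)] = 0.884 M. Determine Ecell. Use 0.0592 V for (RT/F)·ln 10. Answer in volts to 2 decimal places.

+1.39 V

The Cr³⁺/Cr²⁺ couple has the more positive E°, so it is the cathode; Al³⁺/Al is the anode.
E°cell = E°cat − E°an = −0.40 − (−1.65) = +1.25 V; n = 3.
Balancing gives 3 Cr³⁺(aq) + Al(s) → 3 Cr²⁺(aq) + Al³⁺(aq); hence Q = ([Cr²⁺(aq)]^3·[Al³⁺(aq)]) / [Cr³⁺(aq)]^3 = 4.64×10^−8 (log Q = −7.333).
E = E° − (0.0592/n)·log Q = +1.25 − (0.0592/3)(−7.333) = +1.39 V.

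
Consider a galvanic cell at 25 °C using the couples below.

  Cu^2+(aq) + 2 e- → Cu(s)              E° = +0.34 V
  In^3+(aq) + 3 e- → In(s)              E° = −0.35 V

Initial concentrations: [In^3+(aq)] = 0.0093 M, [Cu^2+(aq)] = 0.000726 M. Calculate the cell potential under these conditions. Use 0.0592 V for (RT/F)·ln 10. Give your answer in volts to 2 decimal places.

+0.64 V

The Cu²⁺/Cu couple has the more positive E°, so it is the cathode; In³⁺/In is the anode.
The standard potential is +0.34 − (−0.35) = +0.69 V and the balanced reaction transfers n = 6 electrons.
For the overall reaction 3 Cu^2+(aq) + 2 In(s) → 3 Cu(s) + 2 In^3+(aq), Q = [In^3+(aq)]^2 / [Cu^2+(aq)]^3 = 2.26×10^5, giving log Q = 5.354.
By the Nernst equation, E = +0.69 − (0.0592/6)·(5.354) = +0.64 V.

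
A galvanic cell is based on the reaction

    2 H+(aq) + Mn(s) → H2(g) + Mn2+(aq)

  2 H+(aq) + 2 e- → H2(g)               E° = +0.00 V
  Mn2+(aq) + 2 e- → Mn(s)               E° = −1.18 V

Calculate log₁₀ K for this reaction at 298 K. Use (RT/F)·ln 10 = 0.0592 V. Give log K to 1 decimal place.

log K = 39.9

The 2H⁺/H₂ couple is reduced (cathode); E°cell = +0.00 − (−1.18) = +1.18 V with n = 2.
At equilibrium E = 0, so log K = nE°cell / 0.0592 = (2)(+1.18) / 0.0592 = 39.9.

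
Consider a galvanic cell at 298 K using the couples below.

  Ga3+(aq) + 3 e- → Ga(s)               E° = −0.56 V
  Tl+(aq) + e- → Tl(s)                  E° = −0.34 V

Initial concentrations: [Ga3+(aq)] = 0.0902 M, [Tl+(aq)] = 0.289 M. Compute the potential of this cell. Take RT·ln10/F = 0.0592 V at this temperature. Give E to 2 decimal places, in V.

+0.21 V

The Tl⁺/Tl couple has the more positive E°, so it is the cathode; Ga³⁺/Ga is the anode.
E°cell = E°cat − E°an = −0.34 − (−0.56) = +0.22 V; n = 3.
Balancing gives 3 Tl+(aq) + Ga(s) → 3 Tl(s) + Ga3+(aq); hence Q = [Ga3+(aq)] / [Tl+(aq)]^3 = 3.74 (log Q = 0.573).
By the Nernst equation, E = +0.22 − (0.0592/3)·(0.573) = +0.21 V.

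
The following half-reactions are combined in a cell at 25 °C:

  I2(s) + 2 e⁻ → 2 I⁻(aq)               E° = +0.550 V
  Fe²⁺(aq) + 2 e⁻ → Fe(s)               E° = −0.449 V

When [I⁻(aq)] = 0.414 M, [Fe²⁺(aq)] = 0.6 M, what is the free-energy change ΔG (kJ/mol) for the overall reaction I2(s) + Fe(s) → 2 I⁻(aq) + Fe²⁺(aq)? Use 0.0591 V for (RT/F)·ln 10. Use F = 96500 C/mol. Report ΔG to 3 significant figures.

The standard cell potential is +0.550 − (−0.449) = +0.999 V, with n = 2 electrons in the balanced equation.
The reaction quotient is [I⁻(aq)]^2·[Fe²⁺(aq)] = 0.103; by Nernst, E = +0.999 − (0.0591/2)(−0.988) = +1.0282 V.
Finally ΔG = −nFE = −(2)(96500 C/mol)(+1.0282 V) = −198 kJ/mol.

−198 kJ/mol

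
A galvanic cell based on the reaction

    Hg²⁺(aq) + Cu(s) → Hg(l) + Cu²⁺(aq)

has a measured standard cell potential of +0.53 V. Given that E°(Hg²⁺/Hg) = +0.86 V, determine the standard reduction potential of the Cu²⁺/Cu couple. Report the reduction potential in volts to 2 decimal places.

+0.33 V

In the reaction as written the Hg²⁺/Hg couple is reduced (cathode) and Cu²⁺/Cu is oxidized (anode), so E°cell = E°(Hg²⁺/Hg) − E°(Cu²⁺/Cu).
E°(Cu²⁺/Cu) = E°(cathode) − E°cell = +0.86 − (+0.53) = +0.33 V.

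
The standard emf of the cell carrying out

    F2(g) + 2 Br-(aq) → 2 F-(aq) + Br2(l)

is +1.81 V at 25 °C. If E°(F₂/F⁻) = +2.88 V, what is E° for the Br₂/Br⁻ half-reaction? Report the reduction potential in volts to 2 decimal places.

+1.07 V

In the reaction as written the F₂/F⁻ couple is reduced (cathode) and Br₂/Br⁻ is oxidized (anode), so E°cell = E°(F₂/F⁻) − E°(Br₂/Br⁻).
E°(Br₂/Br⁻) = E°(cathode) − E°cell = +2.88 − (+1.81) = +1.07 V.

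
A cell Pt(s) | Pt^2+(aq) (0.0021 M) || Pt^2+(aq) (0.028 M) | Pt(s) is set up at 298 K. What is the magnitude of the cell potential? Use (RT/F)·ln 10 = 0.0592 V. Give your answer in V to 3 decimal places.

For a concentration cell E°cell = 0, since both electrodes use the same couple.
The compartment with the higher Pt^2+(aq) concentration (0.028 M) acts as the cathode; ions are reduced there and produced at the dilute (0.0021 M) anode.
With n = 2, Ecell = −(0.0592/2)·log([dilute]/[conc]) = −(0.0592/2)·log(0.0021/0.028) = +0.033 V.

0.033 V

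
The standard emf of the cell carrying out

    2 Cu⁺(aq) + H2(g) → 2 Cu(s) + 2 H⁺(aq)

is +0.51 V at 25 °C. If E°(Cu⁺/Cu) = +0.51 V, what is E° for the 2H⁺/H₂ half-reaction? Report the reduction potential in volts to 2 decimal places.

+0.00 V

In the reaction as written the Cu⁺/Cu couple is reduced (cathode) and 2H⁺/H₂ is oxidized (anode), so E°cell = E°(Cu⁺/Cu) − E°(2H⁺/H₂).
E°(2H⁺/H₂) = E°(cathode) − E°cell = +0.51 − (+0.51) = +0.00 V.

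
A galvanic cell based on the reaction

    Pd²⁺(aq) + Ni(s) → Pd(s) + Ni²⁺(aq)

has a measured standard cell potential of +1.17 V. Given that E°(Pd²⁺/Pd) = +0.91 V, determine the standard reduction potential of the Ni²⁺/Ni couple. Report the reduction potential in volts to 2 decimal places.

−0.26 V

In the reaction as written the Pd²⁺/Pd couple is reduced (cathode) and Ni²⁺/Ni is oxidized (anode), so E°cell = E°(Pd²⁺/Pd) − E°(Ni²⁺/Ni).
E°(Ni²⁺/Ni) = E°(cathode) − E°cell = +0.91 − (+1.17) = −0.26 V.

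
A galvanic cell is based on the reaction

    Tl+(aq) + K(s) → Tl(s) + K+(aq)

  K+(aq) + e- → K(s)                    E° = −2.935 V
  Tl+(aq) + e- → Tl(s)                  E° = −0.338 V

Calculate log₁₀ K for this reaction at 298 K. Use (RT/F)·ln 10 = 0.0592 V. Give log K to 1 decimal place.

The Tl⁺/Tl couple is reduced (cathode); E°cell = −0.338 − (−2.935) = +2.597 V with n = 1.
At equilibrium E = 0, so log K = nE°cell / 0.0592 = (1)(+2.597) / 0.0592 = 43.9.

log K = 43.9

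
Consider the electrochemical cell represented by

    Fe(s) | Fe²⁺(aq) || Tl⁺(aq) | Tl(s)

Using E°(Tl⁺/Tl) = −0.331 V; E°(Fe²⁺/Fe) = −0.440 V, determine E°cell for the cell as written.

By convention the left-hand electrode in cell notation is the anode (oxidation) and the right-hand electrode is the cathode (reduction).
E°cell = E°(right) − E°(left) = −0.331 − (−0.440) = +0.109 V.

+0.109 V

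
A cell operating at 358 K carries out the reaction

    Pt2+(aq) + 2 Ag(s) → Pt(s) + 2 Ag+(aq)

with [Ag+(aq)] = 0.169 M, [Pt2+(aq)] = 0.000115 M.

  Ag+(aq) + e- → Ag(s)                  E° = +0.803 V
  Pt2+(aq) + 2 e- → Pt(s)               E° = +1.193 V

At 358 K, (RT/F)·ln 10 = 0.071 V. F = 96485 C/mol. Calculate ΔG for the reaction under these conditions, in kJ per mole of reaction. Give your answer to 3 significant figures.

The standard cell potential is +1.193 − (+0.803) = +0.390 V, with n = 2 electrons in the balanced equation.
The reaction quotient is [Ag+(aq)]^2 / [Pt2+(aq)] = 248; by Nernst, E = +0.390 − (0.071/2)(2.395) = +0.3050 V.
Then ΔG = −nFE = −2 × 96485 × +0.3050 J/mol = −58.9 kJ/mol.

−58.9 kJ/mol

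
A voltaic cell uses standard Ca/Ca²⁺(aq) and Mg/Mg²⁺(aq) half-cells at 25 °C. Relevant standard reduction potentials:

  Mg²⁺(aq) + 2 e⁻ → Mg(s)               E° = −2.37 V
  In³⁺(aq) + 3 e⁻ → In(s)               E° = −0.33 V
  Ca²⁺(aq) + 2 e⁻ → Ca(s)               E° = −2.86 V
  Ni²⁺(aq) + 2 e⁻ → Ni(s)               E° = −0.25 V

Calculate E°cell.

The Mg²⁺/Mg couple has the higher E°, so Mg ion is reduced (cathode) and Ca is oxidized (anode).
E°cell = E°(cathode) − E°(anode) = −2.37 − (−2.86) = +0.49 V.

+0.49 V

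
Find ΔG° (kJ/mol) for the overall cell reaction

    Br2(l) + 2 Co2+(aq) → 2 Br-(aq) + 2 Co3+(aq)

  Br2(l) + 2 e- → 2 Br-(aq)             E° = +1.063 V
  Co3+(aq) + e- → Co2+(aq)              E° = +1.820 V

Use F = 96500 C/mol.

+146 kJ/mol

In the reaction as written Br2(l) is reduced, so the Br₂/Br⁻ couple is the cathode and Co³⁺/Co²⁺ is the anode.
E°cell = +1.063 − (+1.820) = −0.757 V; balancing electrons gives n = 2.
ΔG° = −nFE°cell = −(2)(96500)(−0.757) J/mol = +146 kJ/mol.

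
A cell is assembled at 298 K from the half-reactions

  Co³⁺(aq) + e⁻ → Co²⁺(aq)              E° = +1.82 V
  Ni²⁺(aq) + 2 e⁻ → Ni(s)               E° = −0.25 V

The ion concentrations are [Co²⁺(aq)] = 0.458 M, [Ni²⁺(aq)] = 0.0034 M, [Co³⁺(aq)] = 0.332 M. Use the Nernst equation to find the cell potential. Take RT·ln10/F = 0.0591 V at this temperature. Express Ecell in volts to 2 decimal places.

Since E°(Co³⁺/Co²⁺) > E°(Ni²⁺/Ni), Co³⁺/Co²⁺ serves as the cathode.
E°cell = E°cat − E°an = +1.82 − (−0.25) = +2.07 V; n = 2.
The balanced reaction is 2 Co³⁺(aq) + Ni(s) → 2 Co²⁺(aq) + Ni²⁺(aq), so Q = ([Co²⁺(aq)]^2·[Ni²⁺(aq)]) / [Co³⁺(aq)]^2 = 0.00647 and log Q = −2.189.
By the Nernst equation, E = +2.07 − (0.0591/2)·(−2.189) = +2.13 V.

+2.13 V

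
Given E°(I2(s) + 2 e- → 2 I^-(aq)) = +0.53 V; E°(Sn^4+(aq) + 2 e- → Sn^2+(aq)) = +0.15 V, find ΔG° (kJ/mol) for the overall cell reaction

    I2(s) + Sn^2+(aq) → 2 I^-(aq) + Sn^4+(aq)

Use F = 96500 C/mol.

−73.3 kJ/mol

In the reaction as written I2(s) is reduced, so the I₂/I⁻ couple is the cathode and Sn⁴⁺/Sn²⁺ is the anode.
E°cell = +0.53 − (+0.15) = +0.38 V; balancing electrons gives n = 2.
ΔG° = −nFE°cell = −(2)(96500)(+0.38) J/mol = −73.3 kJ/mol.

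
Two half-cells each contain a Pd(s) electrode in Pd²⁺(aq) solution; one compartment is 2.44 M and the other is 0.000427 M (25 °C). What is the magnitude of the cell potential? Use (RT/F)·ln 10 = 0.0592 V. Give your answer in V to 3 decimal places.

0.111 V

For a concentration cell E°cell = 0, since both electrodes use the same couple.
The compartment with the higher Pd²⁺(aq) concentration (2.44 M) acts as the cathode; ions are reduced there and produced at the dilute (0.000427 M) anode.
With n = 2, Ecell = −(0.0592/2)·log([dilute]/[conc]) = −(0.0592/2)·log(0.000427/2.44) = +0.111 V.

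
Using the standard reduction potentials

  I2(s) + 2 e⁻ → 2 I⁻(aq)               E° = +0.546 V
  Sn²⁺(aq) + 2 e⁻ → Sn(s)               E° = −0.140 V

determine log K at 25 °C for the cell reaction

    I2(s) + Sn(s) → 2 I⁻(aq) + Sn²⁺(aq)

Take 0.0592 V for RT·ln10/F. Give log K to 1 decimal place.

The I₂/I⁻ couple is reduced (cathode); E°cell = +0.546 − (−0.140) = +0.686 V with n = 2.
At equilibrium E = 0, so log K = nE°cell / 0.0592 = (2)(+0.686) / 0.0592 = 23.2.

log K = 23.2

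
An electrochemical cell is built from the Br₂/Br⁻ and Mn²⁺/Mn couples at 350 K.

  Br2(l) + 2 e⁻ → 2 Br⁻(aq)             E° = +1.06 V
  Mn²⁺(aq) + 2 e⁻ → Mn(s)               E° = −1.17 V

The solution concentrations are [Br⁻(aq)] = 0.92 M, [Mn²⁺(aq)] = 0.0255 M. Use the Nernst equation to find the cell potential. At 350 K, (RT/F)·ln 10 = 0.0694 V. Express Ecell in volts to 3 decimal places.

+2.288 V

Since E°(Br₂/Br⁻) > E°(Mn²⁺/Mn), Br₂/Br⁻ serves as the cathode.
E°cell = E°cat − E°an = +1.06 − (−1.17) = +2.23 V; n = 2.
The balanced reaction is Br2(l) + Mn(s) → 2 Br⁻(aq) + Mn²⁺(aq), so Q = [Br⁻(aq)]^2·[Mn²⁺(aq)] = 0.0216 and log Q = −1.666.
E = E° − (0.0694/n)·log Q = +2.23 − (0.0694/2)(−1.666) = +2.288 V.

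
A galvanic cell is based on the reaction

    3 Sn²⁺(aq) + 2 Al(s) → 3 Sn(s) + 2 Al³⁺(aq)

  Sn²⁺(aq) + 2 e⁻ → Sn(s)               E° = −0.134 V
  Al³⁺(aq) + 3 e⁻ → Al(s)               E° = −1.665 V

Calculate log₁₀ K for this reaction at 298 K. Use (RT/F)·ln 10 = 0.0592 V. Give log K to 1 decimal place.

log K = 155.2

The Sn²⁺/Sn couple is reduced (cathode); E°cell = −0.134 − (−1.665) = +1.531 V with n = 6.
At equilibrium E = 0, so log K = nE°cell / 0.0592 = (6)(+1.531) / 0.0592 = 155.2.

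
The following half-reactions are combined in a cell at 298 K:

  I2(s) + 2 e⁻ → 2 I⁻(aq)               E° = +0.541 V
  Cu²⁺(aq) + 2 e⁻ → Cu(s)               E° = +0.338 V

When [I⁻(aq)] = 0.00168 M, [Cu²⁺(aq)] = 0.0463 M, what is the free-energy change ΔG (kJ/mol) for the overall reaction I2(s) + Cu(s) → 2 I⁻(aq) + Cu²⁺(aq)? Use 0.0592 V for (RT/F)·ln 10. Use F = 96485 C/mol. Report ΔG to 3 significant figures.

−78.5 kJ/mol

With I₂/I⁻ reduced at the cathode, E°cell = +0.541 − (+0.338) = +0.203 V and n = 2.
The reaction quotient is [I⁻(aq)]^2·[Cu²⁺(aq)] = 1.31×10^−7; by Nernst, E = +0.203 − (0.0592/2)(−6.884) = +0.4068 V.
Finally ΔG = −nFE = −(2)(96485 C/mol)(+0.4068 V) = −78.5 kJ/mol.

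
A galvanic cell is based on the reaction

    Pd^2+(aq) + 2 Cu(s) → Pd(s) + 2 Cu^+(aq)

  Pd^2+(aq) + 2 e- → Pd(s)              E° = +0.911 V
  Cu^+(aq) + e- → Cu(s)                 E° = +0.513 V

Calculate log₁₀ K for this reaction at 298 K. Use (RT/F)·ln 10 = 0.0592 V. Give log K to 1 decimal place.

The Pd²⁺/Pd couple is reduced (cathode); E°cell = +0.911 − (+0.513) = +0.398 V with n = 2.
At equilibrium E = 0, so log K = nE°cell / 0.0592 = (2)(+0.398) / 0.0592 = 13.4.

log K = 13.4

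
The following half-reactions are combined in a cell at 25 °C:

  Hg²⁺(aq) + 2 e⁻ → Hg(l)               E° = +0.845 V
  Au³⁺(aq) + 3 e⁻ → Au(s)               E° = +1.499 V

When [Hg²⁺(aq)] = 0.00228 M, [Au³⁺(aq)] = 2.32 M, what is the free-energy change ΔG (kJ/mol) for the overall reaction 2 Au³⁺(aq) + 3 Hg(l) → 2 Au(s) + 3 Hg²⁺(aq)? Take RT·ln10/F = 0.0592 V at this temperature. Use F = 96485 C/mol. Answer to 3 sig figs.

With Au³⁺/Au reduced at the cathode, E°cell = +1.499 − (+0.845) = +0.654 V and n = 6.
Here Q = [Hg²⁺(aq)]^3 / [Au³⁺(aq)]^2 = 2.2×10^−9 (log Q = −8.657), giving E = +0.654 − (0.0592/6)·(−8.657) = +0.7394 V.
Finally ΔG = −nFE = −(6)(96485 C/mol)(+0.7394 V) = −428 kJ/mol.

−428 kJ/mol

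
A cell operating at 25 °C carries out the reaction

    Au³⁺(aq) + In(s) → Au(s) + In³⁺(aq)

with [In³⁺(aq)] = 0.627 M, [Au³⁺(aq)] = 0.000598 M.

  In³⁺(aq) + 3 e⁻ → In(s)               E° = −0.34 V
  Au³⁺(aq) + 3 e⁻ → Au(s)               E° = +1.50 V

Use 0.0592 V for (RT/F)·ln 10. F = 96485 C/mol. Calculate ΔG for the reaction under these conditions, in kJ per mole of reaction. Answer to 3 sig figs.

−515 kJ/mol

E°cell = +1.50 − (−0.34) = +1.84 V; the balanced reaction transfers n = 3 electrons.
Q = [In³⁺(aq)] / [Au³⁺(aq)] = 1.05×10^3, so log Q = 3.021 and E = +1.84 − (0.0592/3)(3.021) = +1.7804 V.
Then ΔG = −nFE = −3 × 96485 × +1.7804 J/mol = −515 kJ/mol.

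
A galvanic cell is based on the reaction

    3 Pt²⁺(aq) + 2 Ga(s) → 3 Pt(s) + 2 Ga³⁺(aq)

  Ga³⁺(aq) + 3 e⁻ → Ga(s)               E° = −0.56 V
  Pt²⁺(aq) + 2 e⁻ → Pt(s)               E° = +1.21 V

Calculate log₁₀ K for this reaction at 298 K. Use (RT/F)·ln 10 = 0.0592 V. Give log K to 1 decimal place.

log K = 179.4

The Pt²⁺/Pt couple is reduced (cathode); E°cell = +1.21 − (−0.56) = +1.77 V with n = 6.
At equilibrium E = 0, so log K = nE°cell / 0.0592 = (6)(+1.77) / 0.0592 = 179.4.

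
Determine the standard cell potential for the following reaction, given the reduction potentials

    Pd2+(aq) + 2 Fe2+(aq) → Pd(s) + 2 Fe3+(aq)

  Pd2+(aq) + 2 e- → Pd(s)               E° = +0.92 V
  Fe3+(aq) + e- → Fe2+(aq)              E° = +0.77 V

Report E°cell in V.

+0.15 V

Pd2+(aq) gains electrons, so the Pd²⁺/Pd couple is the cathode; the Fe³⁺/Fe²⁺ couple is the anode.
E°cell = E°(cathode) − E°(anode) = +0.92 − (+0.77) = +0.15 V.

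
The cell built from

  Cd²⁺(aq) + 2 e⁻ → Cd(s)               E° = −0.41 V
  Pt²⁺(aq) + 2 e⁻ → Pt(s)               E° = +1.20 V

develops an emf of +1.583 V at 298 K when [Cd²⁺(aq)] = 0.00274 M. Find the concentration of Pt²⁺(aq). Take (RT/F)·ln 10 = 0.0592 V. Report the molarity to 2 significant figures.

The Pt²⁺/Pt couple has the larger reduction potential, so it is the cathode: E°cell = +1.20 − (−0.41) = +1.61 V and n = 2.
Rearranging E = E° − (0.0592/n)·log Q gives log Q = 2(+1.61 − (+1.583))/0.0592 = 0.912.
Balancing electrons gives Pt²⁺(aq) + Cd(s) → Pt(s) + Cd²⁺(aq); thus Q = [Cd²⁺(aq)] / [Pt²⁺(aq)].
Solving for the unknown gives log [Pt²⁺(aq)] = −3.474, so [Pt²⁺(aq)] ≈ 0.00034 M.

0.00034 M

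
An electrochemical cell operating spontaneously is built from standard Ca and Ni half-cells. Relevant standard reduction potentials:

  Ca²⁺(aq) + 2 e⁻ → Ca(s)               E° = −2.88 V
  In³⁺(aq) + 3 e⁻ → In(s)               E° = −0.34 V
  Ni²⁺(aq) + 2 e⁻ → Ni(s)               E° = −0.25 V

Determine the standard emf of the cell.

Of the two couples in this cell, the one with the more positive reduction potential is reduced at the cathode: here that is Ni²⁺/Ni (−0.25 V); Ca²⁺/Ca (−2.88 V) is the anode.
E°cell = E°(cathode) − E°(anode) = −0.25 − (−2.88) = +2.63 V.

+2.63 V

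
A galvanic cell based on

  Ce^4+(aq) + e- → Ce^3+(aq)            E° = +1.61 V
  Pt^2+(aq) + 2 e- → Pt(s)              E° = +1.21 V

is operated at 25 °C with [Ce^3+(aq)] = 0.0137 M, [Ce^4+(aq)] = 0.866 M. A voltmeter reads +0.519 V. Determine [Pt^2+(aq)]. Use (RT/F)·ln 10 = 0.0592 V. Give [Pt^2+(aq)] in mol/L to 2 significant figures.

The Ce⁴⁺/Ce³⁺ couple has the larger reduction potential, so it is the cathode: E°cell = +1.61 − (+1.21) = +0.40 V and n = 2.
Rearranging E = E° − (0.0592/n)·log Q gives log Q = 2(+0.40 − (+0.519))/0.0592 = −4.020.
Balancing electrons gives 2 Ce^4+(aq) + Pt(s) → 2 Ce^3+(aq) + Pt^2+(aq); thus Q = ([Ce^3+(aq)]^2·[Pt^2+(aq)]) / [Ce^4+(aq)]^2.
Isolating [Pt^2+(aq)] in Q = 10^{−4.020} yields log [Pt^2+(aq)] = −0.418, i.e. 0.38 M.

0.38 M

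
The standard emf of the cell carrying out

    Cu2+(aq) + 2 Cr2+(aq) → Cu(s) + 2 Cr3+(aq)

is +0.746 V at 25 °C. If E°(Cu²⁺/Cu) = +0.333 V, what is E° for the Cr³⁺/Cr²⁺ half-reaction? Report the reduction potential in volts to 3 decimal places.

In the reaction as written the Cu²⁺/Cu couple is reduced (cathode) and Cr³⁺/Cr²⁺ is oxidized (anode), so E°cell = E°(Cu²⁺/Cu) − E°(Cr³⁺/Cr²⁺).
E°(Cr³⁺/Cr²⁺) = E°(cathode) − E°cell = +0.333 − (+0.746) = −0.413 V.

−0.413 V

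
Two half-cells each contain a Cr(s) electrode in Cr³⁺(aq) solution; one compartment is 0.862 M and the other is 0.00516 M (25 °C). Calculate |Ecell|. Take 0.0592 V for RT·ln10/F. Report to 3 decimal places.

For a concentration cell E°cell = 0, since both electrodes use the same couple.
The compartment with the higher Cr³⁺(aq) concentration (0.862 M) acts as the cathode; ions are reduced there and produced at the dilute (0.00516 M) anode.
With n = 3, Ecell = −(0.0592/3)·log([dilute]/[conc]) = −(0.0592/3)·log(0.00516/0.862) = +0.044 V.

0.044 V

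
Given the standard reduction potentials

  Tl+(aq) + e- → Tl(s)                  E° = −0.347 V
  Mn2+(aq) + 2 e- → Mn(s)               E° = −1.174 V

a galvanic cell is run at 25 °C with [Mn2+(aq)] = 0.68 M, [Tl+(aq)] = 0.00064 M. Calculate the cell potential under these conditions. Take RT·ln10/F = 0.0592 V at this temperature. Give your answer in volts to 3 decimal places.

Tl⁺/Tl is reduced (cathode, E° = −0.347 V) and Mn²⁺/Mn is oxidized (anode).
E°cell = E°cat − E°an = −0.347 − (−1.174) = +0.827 V; n = 2.
The balanced reaction is 2 Tl+(aq) + Mn(s) → 2 Tl(s) + Mn2+(aq), so Q = [Mn2+(aq)] / [Tl+(aq)]^2 = 1.66×10^6 and log Q = 6.220.
By the Nernst equation, E = +0.827 − (0.0592/2)·(6.220) = +0.643 V.

+0.643 V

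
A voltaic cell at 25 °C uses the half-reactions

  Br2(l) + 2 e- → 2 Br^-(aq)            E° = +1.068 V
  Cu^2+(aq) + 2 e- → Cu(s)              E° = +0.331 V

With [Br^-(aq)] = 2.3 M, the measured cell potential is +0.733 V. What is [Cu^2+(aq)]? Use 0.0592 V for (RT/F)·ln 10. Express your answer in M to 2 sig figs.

Br₂/Br⁻ is the cathode (higher E°); E°cell = +1.068 − (+0.331) = +0.737 V with n = 2.
Rearranging E = E° − (0.0592/n)·log Q gives log Q = 2(+0.737 − (+0.733))/0.0592 = 0.135.
The balanced reaction is Br2(l) + Cu(s) → 2 Br^-(aq) + Cu^2+(aq), so Q = [Br^-(aq)]^2·[Cu^2+(aq)].
Substituting the known concentrations and solving, log [Cu^2+(aq)] = −0.588 and [Cu^2+(aq)] = 0.26 M.

0.26 M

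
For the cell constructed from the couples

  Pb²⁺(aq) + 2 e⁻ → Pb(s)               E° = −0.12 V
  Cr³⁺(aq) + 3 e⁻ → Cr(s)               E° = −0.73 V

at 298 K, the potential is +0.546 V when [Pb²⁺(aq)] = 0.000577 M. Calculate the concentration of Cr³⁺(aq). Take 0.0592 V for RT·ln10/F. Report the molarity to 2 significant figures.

With Pb²⁺/Pb at the cathode and Cr³⁺/Cr at the anode, E°cell = −0.12 − (−0.73) = +0.61 V (n = 6).
Rearranging E = E° − (0.0592/n)·log Q gives log Q = 6(+0.61 − (+0.546))/0.0592 = 6.486.
The balanced reaction is 3 Pb²⁺(aq) + 2 Cr(s) → 3 Pb(s) + 2 Cr³⁺(aq), so Q = [Cr³⁺(aq)]^2 / [Pb²⁺(aq)]^3.
Isolating [Cr³⁺(aq)] in Q = 10^{6.486} yields log [Cr³⁺(aq)] = −1.615, i.e. 0.024 M.

0.024 M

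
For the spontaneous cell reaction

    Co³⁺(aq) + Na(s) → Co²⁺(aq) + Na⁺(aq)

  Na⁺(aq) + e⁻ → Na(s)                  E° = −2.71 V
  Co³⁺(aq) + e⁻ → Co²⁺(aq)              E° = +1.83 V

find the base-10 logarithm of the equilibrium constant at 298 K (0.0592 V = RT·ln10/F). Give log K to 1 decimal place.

The Co³⁺/Co²⁺ couple is reduced (cathode); E°cell = +1.83 − (−2.71) = +4.54 V with n = 1.
At equilibrium E = 0, so log K = nE°cell / 0.0592 = (1)(+4.54) / 0.0592 = 76.7.

log K = 76.7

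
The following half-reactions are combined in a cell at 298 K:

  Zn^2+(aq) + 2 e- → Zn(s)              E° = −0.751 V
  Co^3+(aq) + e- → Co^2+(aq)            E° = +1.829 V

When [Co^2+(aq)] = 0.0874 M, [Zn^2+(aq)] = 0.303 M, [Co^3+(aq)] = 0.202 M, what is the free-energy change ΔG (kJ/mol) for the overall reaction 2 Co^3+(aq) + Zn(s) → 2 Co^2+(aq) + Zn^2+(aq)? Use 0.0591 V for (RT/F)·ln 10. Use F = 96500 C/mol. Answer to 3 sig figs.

−505 kJ/mol

With Co³⁺/Co²⁺ reduced at the cathode, E°cell = +1.829 − (−0.751) = +2.580 V and n = 2.
Q = ([Co^2+(aq)]^2·[Zn^2+(aq)]) / [Co^3+(aq)]^2 = 0.0567, so log Q = −1.246 and E = +2.580 − (0.0591/2)(−1.246) = +2.6168 V.
ΔG = −nFE = −(2)(96500)(+2.6168) J/mol = −505 kJ/mol.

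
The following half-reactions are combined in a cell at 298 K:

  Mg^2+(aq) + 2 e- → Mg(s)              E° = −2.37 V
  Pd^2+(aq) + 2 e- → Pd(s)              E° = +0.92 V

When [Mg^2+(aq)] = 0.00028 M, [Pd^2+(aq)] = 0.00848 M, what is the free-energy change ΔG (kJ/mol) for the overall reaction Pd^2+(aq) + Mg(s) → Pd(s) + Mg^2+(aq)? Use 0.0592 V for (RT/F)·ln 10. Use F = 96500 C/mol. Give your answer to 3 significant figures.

The standard cell potential is +0.92 − (−2.37) = +3.29 V, with n = 2 electrons in the balanced equation.
Here Q = [Mg^2+(aq)] / [Pd^2+(aq)] = 0.033 (log Q = −1.481), giving E = +3.29 − (0.0592/2)·(−1.481) = +3.3338 V.
Finally ΔG = −nFE = −(2)(96500 C/mol)(+3.3338 V) = −643 kJ/mol.

−643 kJ/mol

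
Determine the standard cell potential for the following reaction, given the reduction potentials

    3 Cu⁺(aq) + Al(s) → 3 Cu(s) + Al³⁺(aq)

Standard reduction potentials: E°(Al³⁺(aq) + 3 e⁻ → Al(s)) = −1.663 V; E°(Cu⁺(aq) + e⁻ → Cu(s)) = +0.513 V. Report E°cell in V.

+2.176 V

In the reaction as written, Cu⁺(aq) is reduced (cathode) and Al³⁺(aq) is produced by oxidation at the anode.
E°cell = E°(cathode) − E°(anode) = +0.513 − (−1.663) = +2.176 V.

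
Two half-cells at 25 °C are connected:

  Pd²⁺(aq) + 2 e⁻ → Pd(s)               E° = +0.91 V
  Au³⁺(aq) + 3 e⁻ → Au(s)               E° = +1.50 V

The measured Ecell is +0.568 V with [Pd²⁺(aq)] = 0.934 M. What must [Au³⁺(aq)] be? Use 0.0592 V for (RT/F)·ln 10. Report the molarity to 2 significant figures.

With Au³⁺/Au at the cathode and Pd²⁺/Pd at the anode, E°cell = +1.50 − (+0.91) = +0.59 V (n = 6).
From the Nernst equation, log Q = n(E° − E)/0.0592 = 6·(+0.59 − (+0.568))/0.0592 = 2.230.
The balanced reaction is 2 Au³⁺(aq) + 3 Pd(s) → 2 Au(s) + 3 Pd²⁺(aq), so Q = [Pd²⁺(aq)]^3 / [Au³⁺(aq)]^2.
Isolating [Au³⁺(aq)] in Q = 10^{2.230} yields log [Au³⁺(aq)] = −1.159, i.e. 0.069 M.

0.069 M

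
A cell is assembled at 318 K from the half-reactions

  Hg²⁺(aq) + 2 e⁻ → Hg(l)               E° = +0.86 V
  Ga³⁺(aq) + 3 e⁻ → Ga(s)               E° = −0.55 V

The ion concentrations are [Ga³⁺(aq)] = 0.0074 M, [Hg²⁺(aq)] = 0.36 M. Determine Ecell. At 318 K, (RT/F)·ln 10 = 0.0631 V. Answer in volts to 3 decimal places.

+1.441 V

Since E°(Hg²⁺/Hg) > E°(Ga³⁺/Ga), Hg²⁺/Hg serves as the cathode.
The standard potential is +0.86 − (−0.55) = +1.41 V and the balanced reaction transfers n = 6 electrons.
The balanced reaction is 3 Hg²⁺(aq) + 2 Ga(s) → 3 Hg(l) + 2 Ga³⁺(aq), so Q = [Ga³⁺(aq)]^2 / [Hg²⁺(aq)]^3 = 0.00117 and log Q = −2.930.
E = E° − (0.0631/n)·log Q = +1.41 − (0.0631/6)(−2.930) = +1.441 V.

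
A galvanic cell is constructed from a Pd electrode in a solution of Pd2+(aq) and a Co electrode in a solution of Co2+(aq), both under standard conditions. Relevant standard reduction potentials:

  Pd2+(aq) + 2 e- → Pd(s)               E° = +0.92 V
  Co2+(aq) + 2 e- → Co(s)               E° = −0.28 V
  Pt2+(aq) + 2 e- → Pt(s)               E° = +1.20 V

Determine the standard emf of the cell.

+1.20 V

The Pd²⁺/Pd couple has the higher E°, so Pd ion is reduced (cathode) and Co is oxidized (anode).
E°cell = E°(cathode) − E°(anode) = +0.92 − (−0.28) = +1.20 V.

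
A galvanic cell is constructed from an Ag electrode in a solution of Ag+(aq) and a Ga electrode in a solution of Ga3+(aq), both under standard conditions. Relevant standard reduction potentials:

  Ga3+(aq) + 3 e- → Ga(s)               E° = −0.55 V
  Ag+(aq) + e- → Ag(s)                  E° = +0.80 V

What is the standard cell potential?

The Ag⁺/Ag couple has the higher E°, so Ag ion is reduced (cathode) and Ga is oxidized (anode).
E°cell = E°(cathode) − E°(anode) = +0.80 − (−0.55) = +1.35 V.

+1.35 V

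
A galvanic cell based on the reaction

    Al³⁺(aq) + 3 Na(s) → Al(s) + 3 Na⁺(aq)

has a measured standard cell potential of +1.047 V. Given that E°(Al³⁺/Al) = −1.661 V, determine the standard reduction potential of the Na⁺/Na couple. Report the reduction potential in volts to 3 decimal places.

In the reaction as written the Al³⁺/Al couple is reduced (cathode) and Na⁺/Na is oxidized (anode), so E°cell = E°(Al³⁺/Al) − E°(Na⁺/Na).
E°(Na⁺/Na) = E°(cathode) − E°cell = −1.661 − (+1.047) = −2.708 V.

−2.708 V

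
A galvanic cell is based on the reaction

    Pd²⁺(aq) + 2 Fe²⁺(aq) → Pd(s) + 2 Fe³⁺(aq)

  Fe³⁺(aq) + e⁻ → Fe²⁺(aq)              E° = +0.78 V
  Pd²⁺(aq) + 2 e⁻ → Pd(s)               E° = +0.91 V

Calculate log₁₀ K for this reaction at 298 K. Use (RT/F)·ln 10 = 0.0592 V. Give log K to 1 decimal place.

log K = 4.4

The Pd²⁺/Pd couple is reduced (cathode); E°cell = +0.91 − (+0.78) = +0.13 V with n = 2.
At equilibrium E = 0, so log K = nE°cell / 0.0592 = (2)(+0.13) / 0.0592 = 4.4.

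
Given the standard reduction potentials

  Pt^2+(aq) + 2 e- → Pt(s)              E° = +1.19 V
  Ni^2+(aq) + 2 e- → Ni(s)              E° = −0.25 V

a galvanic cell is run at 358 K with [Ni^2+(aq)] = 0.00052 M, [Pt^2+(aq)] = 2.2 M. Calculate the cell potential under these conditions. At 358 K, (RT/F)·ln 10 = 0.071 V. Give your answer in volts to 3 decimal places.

+1.569 V

Pt²⁺/Pt is reduced (cathode, E° = +1.19 V) and Ni²⁺/Ni is oxidized (anode).
E°cell = E°cat − E°an = +1.19 − (−0.25) = +1.44 V; n = 2.
The balanced reaction is Pt^2+(aq) + Ni(s) → Pt(s) + Ni^2+(aq), so Q = [Ni^2+(aq)] / [Pt^2+(aq)] = 0.000236 and log Q = −3.626.
E = E° − (0.071/n)·log Q = +1.44 − (0.071/2)(−3.626) = +1.569 V.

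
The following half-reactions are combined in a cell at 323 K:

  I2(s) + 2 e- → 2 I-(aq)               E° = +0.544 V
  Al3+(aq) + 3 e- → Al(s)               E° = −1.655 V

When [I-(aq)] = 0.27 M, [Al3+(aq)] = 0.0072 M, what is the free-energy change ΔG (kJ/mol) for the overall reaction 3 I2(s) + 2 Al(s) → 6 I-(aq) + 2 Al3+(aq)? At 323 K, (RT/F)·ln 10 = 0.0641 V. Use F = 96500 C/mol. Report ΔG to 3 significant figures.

−1320 kJ/mol

E°cell = +0.544 − (−1.655) = +2.199 V; the balanced reaction transfers n = 6 electrons.
Here Q = [I-(aq)]^6·[Al3+(aq)]^2 = 2.01×10^−8 (log Q = −7.697), giving E = +2.199 − (0.0641/6)·(−7.697) = +2.2812 V.
Finally ΔG = −nFE = −(6)(96500 C/mol)(+2.2812 V) = −1320 kJ/mol.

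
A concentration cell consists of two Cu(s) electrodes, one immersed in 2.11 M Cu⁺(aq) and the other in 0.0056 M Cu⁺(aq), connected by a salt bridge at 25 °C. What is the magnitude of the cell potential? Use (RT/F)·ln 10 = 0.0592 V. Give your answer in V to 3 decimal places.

0.153 V

For a concentration cell E°cell = 0, since both electrodes use the same couple.
The compartment with the higher Cu⁺(aq) concentration (2.11 M) acts as the cathode; ions are reduced there and produced at the dilute (0.0056 M) anode.
With n = 1, Ecell = −(0.0592/1)·log([dilute]/[conc]) = −(0.0592/1)·log(0.0056/2.11) = +0.153 V.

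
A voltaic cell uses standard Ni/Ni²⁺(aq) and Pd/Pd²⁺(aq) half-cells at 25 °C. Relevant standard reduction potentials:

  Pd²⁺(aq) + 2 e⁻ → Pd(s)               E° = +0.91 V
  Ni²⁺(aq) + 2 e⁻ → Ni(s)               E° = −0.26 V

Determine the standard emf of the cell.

+1.17 V

The Pd²⁺/Pd couple has the higher E°, so Pd ion is reduced (cathode) and Ni is oxidized (anode).
E°cell = E°(cathode) − E°(anode) = +0.91 − (−0.26) = +1.17 V.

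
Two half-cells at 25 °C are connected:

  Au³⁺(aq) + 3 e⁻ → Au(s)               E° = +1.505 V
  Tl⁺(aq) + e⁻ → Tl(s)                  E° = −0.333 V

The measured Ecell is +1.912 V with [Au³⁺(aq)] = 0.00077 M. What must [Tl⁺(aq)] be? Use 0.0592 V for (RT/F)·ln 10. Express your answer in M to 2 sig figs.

The Au³⁺/Au couple has the larger reduction potential, so it is the cathode: E°cell = +1.505 − (−0.333) = +1.838 V and n = 3.
Rearranging E = E° − (0.0592/n)·log Q gives log Q = 3(+1.838 − (+1.912))/0.0592 = −3.750.
Balancing electrons gives Au³⁺(aq) + 3 Tl(s) → Au(s) + 3 Tl⁺(aq); thus Q = [Tl⁺(aq)]^3 / [Au³⁺(aq)].
Substituting the known concentrations and solving, log [Tl⁺(aq)] = −2.288 and [Tl⁺(aq)] = 0.0052 M.

0.0052 M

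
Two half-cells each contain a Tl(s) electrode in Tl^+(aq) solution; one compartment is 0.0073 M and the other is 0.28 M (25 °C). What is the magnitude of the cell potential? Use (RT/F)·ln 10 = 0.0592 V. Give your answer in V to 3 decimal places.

0.094 V

For a concentration cell E°cell = 0, since both electrodes use the same couple.
The compartment with the higher Tl^+(aq) concentration (0.28 M) acts as the cathode; ions are reduced there and produced at the dilute (0.0073 M) anode.
With n = 1, Ecell = −(0.0592/1)·log([dilute]/[conc]) = −(0.0592/1)·log(0.0073/0.28) = +0.094 V.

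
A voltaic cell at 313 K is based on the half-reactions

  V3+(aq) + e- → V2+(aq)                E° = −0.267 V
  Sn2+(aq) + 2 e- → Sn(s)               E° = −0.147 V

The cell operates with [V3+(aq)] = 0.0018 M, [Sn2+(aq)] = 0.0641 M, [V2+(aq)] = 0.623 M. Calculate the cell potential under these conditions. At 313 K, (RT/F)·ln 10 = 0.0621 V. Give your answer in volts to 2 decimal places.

Sn²⁺/Sn is reduced (cathode, E° = −0.147 V) and V³⁺/V²⁺ is oxidized (anode).
E°cell = E°cat − E°an = −0.147 − (−0.267) = +0.120 V; n = 2.
The balanced reaction is Sn2+(aq) + 2 V2+(aq) → Sn(s) + 2 V3+(aq), so Q = [V3+(aq)]^2 / ([Sn2+(aq)]·[V2+(aq)]^2) = 0.00013 and log Q = −3.885.
By the Nernst equation, E = +0.120 − (0.0621/2)·(−3.885) = +0.24 V.

+0.24 V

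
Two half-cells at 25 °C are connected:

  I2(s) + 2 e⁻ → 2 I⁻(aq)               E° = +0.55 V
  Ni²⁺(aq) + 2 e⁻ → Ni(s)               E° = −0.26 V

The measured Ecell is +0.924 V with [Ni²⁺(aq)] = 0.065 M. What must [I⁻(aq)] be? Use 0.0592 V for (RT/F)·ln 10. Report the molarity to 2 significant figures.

I₂/I⁻ is the cathode (higher E°); E°cell = +0.55 − (−0.26) = +0.81 V with n = 2.
From the Nernst equation, log Q = n(E° − E)/0.0592 = 2·(+0.81 − (+0.924))/0.0592 = −3.851.
The balanced reaction is I2(s) + Ni(s) → 2 I⁻(aq) + Ni²⁺(aq), so Q = [I⁻(aq)]^2·[Ni²⁺(aq)].
Solving for the unknown gives log [I⁻(aq)] = −1.332, so [I⁻(aq)] ≈ 0.047 M.

0.047 M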